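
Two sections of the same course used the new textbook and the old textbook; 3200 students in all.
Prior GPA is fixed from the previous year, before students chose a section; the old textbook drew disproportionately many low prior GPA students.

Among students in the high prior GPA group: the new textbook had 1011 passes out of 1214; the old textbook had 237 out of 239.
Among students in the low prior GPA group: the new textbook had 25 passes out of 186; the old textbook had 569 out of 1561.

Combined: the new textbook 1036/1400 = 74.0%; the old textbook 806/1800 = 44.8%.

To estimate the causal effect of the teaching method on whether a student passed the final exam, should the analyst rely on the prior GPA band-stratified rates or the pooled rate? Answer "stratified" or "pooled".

stratified

Nothing the teaching method does changes prior GPA band; the imbalance is an allocation artefact. With prior GPA band also predicting the outcome, the pooled figure is confounded, and the within-stratum comparison is the causal one.
Within each level — high prior GPA: 83.3% vs 99.2%; low prior GPA: 13.4% vs 36.5% — the old textbook is higher every time.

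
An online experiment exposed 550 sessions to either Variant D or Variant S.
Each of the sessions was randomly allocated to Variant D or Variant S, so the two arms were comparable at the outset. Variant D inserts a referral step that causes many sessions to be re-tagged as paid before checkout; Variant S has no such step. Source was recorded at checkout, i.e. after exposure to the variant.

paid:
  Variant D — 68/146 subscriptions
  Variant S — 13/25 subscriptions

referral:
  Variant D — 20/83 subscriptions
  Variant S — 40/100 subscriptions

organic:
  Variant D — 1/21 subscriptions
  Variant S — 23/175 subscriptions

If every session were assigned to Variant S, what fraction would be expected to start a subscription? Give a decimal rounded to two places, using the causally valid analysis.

0.25

Traffic source here is a post-treatment variable shaped by the variant; conditioning on it would introduce bias rather than remove it. The overall comparison is the causal one.
So P(outcome | do(Variant S)) is just the pooled rate for Variant S: 76/300 = 0.253.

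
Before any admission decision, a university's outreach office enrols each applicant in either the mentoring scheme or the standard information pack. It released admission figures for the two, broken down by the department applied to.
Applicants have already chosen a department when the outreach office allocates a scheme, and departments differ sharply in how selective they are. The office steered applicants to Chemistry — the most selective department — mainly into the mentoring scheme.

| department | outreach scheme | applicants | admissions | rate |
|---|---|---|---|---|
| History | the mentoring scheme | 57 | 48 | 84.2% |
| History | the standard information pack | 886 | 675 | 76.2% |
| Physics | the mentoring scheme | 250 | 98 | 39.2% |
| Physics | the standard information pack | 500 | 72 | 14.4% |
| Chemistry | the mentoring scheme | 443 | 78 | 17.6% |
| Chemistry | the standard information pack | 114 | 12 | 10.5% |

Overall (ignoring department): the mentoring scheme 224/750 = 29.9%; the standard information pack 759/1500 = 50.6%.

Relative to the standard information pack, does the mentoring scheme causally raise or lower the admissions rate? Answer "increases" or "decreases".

increases

The department-specific comparison favours the mentoring scheme throughout, but the pooled figures favour the standard information pack. The question is whether to condition on department.
The imbalance in department arose from how applicants were allocated, not from anything the outreach scheme did; and department independently affects the outcome. The pooled gap is confounded — condition on department.
Within each level — History: 84.2% vs 76.2%; Physics: 39.2% vs 14.4%; Chemistry: 17.6% vs 10.5% — the mentoring scheme is higher every time.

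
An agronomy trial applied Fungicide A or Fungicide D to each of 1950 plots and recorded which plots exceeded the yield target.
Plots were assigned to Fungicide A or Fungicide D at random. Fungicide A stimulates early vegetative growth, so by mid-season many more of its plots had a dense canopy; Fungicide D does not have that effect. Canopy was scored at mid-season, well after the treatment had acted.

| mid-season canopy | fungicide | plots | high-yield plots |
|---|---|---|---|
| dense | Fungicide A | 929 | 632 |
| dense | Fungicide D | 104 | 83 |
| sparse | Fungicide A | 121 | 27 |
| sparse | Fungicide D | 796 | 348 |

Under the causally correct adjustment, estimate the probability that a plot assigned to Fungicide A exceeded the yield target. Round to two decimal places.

The stratified and pooled comparisons disagree (Fungicide D wins within each mid-season canopy; Fungicide A wins overall), so the answer turns on the causal role of mid-season canopy.
The distribution of mid-season canopy is itself part of what the fungicide does — it is an intermediate outcome. Holding it fixed would remove that part of the effect; the total effect is the pooled difference.
So P(outcome | do(Fungicide A)) is just the pooled rate for Fungicide A: 659/1050 = 0.628.

0.63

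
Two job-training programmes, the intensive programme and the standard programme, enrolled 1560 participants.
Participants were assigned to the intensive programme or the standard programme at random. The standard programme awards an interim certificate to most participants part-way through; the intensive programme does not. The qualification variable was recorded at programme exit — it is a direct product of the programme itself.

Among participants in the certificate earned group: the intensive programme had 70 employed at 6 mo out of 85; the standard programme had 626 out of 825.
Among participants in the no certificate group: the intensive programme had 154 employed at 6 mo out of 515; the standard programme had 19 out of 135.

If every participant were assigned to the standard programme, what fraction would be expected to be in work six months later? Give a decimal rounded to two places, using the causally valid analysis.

0.67

the intensive programme is higher inside every qualification attained during the programme stratum but the standard programme is higher in aggregate. Whether to stratify depends on how qualification attained during the programme relates to the programme.
Qualification attained during the programme is downstream of the programme. One should not condition on a consequence of treatment, so the overall rates are the right comparison.
So P(outcome | do(the standard programme)) is just the pooled rate for the standard programme: 645/960 = 0.672.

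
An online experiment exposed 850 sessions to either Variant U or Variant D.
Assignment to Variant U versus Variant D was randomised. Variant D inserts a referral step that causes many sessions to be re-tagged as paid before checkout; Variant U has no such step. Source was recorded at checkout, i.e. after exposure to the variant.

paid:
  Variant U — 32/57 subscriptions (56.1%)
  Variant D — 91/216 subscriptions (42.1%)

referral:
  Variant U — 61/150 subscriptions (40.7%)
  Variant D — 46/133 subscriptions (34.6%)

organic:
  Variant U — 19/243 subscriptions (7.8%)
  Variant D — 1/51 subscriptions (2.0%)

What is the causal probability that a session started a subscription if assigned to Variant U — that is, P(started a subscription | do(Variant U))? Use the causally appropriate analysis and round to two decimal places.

Within every traffic source level Variant U has the higher rate, yet pooled Variant D does — Simpson's reversal.
Because the variant influences traffic source, traffic source is a post-treatment mediator, not a confounder. Stratifying on it would bias the estimate; the causal effect is the crude pooled difference.
So P(outcome | do(Variant U)) is just the pooled rate for Variant U: 112/450 = 0.249.

0.25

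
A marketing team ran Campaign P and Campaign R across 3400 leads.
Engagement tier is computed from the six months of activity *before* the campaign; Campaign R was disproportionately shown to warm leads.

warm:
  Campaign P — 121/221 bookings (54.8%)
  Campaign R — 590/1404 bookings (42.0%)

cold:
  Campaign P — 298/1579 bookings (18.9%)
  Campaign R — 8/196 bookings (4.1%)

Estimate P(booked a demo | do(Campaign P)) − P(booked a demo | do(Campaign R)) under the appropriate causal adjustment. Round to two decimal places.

Campaign P is higher inside every engagement tier stratum but Campaign R is higher in aggregate. Whether to stratify depends on how engagement tier relates to the campaign.
The imbalance in engagement tier arose from how leads were allocated, not from anything the campaign did; and engagement tier independently affects the outcome. The pooled gap is confounded — condition on engagement tier.
Adjusting over the population distribution of engagement tier: 0.478·(0.548−0.420) + 0.522·(0.189−0.041) = +0.138.

+0.14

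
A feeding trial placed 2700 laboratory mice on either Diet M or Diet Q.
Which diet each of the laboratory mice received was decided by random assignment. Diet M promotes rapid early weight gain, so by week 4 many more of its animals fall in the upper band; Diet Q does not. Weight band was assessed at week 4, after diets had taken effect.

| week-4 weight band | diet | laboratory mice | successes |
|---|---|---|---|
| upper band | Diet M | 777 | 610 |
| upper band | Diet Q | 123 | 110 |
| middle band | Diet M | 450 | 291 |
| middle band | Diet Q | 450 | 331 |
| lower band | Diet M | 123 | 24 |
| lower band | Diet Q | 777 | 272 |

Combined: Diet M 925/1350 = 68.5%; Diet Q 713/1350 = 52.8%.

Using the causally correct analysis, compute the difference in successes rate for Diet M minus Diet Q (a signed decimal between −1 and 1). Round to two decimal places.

+0.16

The week-4 weight band-specific comparison favours Diet Q throughout, but the pooled figures favour Diet M. The question is whether to condition on week-4 weight band.
Week-4 weight band here is a post-treatment variable shaped by the diet; conditioning on it would introduce bias rather than remove it. The overall comparison is the causal one.
The causal difference is the pooled difference: 0.685 − 0.528 = +0.157.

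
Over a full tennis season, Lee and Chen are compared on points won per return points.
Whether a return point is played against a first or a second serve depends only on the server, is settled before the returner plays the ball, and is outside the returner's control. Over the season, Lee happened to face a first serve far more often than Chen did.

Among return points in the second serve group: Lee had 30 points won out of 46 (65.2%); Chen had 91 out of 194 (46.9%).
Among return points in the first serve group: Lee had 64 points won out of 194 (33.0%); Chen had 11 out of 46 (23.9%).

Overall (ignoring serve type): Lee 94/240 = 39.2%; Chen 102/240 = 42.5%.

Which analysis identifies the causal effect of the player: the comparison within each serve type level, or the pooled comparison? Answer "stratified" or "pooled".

Nothing the player does changes serve type; the imbalance is an allocation artefact. With serve type also predicting the outcome, the pooled figure is confounded, and the within-stratum comparison is the causal one.
Within each level — second serve: 65.2% vs 46.9%; first serve: 33.0% vs 23.9% — Lee is higher every time.

stratified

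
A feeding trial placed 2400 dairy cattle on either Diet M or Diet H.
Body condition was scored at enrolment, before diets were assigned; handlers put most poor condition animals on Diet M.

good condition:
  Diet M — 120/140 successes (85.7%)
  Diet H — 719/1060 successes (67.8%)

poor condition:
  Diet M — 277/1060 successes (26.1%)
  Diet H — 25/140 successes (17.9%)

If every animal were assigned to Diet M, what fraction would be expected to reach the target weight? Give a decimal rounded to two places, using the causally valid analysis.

The imbalance in starting body condition arose from how dairy cattle were allocated, not from anything the diet did; and starting body condition independently affects the outcome. The pooled gap is confounded — condition on starting body condition.
Standardising Diet M to the population starting body condition mix: 0.500·120/140 + 0.500·277/1060 = 0.559.

0.56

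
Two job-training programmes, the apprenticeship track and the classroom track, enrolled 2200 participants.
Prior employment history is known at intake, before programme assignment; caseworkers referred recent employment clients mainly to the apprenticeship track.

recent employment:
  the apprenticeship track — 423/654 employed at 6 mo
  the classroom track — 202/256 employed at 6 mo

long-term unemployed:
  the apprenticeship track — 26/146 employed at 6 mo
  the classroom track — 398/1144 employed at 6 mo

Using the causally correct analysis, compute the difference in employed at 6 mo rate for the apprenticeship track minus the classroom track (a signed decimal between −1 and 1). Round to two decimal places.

-0.16

The prior employment history-specific comparison favours the classroom track throughout, but the pooled figures favour the apprenticeship track. The question is whether to condition on prior employment history.
Nothing the programme does changes prior employment history; the imbalance is an allocation artefact. With prior employment history also predicting the outcome, the pooled figure is confounded, and the within-stratum comparison is the causal one.
Adjusting over the population distribution of prior employment history: 0.414·(0.647−0.789) + 0.586·(0.178−0.348) = -0.158.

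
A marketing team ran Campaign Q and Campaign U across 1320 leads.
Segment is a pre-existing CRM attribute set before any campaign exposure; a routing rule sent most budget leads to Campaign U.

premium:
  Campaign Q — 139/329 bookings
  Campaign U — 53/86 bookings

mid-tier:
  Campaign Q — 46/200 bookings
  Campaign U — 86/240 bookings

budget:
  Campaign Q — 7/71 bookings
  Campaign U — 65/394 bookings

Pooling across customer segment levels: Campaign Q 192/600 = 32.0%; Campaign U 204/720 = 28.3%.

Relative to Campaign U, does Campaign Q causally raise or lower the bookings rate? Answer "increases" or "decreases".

The customer segment-specific comparison favours Campaign U throughout, but the pooled figures favour Campaign Q. The question is whether to condition on customer segment.
Customer segment satisfies the back-door criterion: it is not a descendant of the campaign, and it blocks the spurious path from campaign to outcome. Adjusting for it (i.e., using the within-customer segment rates) gives the causal effect.
Within each level — premium: 42.2% vs 61.6%; mid-tier: 23.0% vs 35.8%; budget: 9.9% vs 16.5% — Campaign U is higher every time.

decreases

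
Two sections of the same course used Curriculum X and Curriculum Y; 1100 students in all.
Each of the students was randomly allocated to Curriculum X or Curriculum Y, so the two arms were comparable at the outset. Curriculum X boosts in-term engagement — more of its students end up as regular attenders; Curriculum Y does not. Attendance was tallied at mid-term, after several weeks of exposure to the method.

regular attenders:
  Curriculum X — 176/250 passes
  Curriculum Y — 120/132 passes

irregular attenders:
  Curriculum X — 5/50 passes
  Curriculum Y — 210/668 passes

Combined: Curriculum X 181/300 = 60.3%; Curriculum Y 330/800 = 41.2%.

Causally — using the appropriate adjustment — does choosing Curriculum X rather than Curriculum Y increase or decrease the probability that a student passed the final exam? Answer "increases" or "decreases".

Mid-term attendance lies on the pathway teaching method → mid-term attendance → outcome, so adjusting for it blocks the indirect effect. For the total causal effect of teaching method, use the unadjusted pooled rates.
Pooled: Curriculum X 60.3% vs Curriculum Y 41.2%; Curriculum X is higher overall.

increases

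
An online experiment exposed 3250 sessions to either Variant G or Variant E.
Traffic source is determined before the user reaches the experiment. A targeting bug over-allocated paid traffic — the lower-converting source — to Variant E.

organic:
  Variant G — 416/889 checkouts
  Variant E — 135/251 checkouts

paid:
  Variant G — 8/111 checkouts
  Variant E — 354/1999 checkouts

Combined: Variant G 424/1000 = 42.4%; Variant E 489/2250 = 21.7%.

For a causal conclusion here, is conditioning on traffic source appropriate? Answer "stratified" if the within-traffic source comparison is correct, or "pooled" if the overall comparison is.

Within every traffic source level Variant E has the higher rate, yet pooled Variant G does — Simpson's reversal.
Traffic source satisfies the back-door criterion: it is not a descendant of the variant, and it blocks the spurious path from variant to outcome. Adjusting for it (i.e., using the within-traffic source rates) gives the causal effect.
Within each level — organic: 46.8% vs 53.8%; paid: 7.2% vs 17.7% — Variant E is higher every time.

stratified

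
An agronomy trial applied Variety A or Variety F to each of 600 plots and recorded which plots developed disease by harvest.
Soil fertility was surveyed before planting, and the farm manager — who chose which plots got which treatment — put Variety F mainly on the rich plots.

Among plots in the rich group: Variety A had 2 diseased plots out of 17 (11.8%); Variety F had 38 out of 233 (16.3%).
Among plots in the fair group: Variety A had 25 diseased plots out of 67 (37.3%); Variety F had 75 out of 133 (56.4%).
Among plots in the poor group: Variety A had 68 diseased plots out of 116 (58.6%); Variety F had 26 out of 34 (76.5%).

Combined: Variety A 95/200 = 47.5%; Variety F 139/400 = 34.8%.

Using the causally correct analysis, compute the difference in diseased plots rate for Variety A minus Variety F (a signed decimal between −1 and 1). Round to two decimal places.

Nothing the variety does changes soil fertility; the imbalance is an allocation artefact. With soil fertility also predicting the outcome, the pooled figure is confounded, and the within-stratum comparison is the causal one.
Adjusting over the population distribution of soil fertility: 0.417·(0.118−0.163) + 0.333·(0.373−0.564) + 0.250·(0.586−0.765) = -0.127.

-0.13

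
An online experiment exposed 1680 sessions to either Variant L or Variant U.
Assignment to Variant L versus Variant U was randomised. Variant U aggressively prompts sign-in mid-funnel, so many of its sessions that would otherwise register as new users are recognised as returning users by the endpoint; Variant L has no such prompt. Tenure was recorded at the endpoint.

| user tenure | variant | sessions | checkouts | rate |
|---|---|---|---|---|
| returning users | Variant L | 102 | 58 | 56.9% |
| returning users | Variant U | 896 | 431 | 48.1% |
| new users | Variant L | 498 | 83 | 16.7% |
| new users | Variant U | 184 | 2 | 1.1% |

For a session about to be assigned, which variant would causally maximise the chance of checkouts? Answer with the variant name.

The stratified and pooled comparisons disagree (Variant L wins within each user tenure; Variant U wins overall), so the answer turns on the causal role of user tenure.
Stratifying would compare variants among sessions the variants themselves sorted into user tenure groups — a form of selection on an intermediate. The unconditioned pooled rates give the total causal effect.
Pooled: Variant L 23.5% vs Variant U 40.1%; Variant U is higher overall.

Variant U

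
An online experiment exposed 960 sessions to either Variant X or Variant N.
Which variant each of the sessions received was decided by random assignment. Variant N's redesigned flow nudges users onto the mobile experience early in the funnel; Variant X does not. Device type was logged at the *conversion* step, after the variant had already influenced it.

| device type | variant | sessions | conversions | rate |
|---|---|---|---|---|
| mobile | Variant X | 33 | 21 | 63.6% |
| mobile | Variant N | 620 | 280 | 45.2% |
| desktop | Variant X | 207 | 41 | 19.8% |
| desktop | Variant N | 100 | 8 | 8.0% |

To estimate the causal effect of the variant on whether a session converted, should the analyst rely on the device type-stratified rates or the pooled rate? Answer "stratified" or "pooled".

The stratified and pooled comparisons disagree (Variant X wins within each device type; Variant N wins overall), so the answer turns on the causal role of device type.
Device type here is a post-treatment variable shaped by the variant; conditioning on it would introduce bias rather than remove it. The overall comparison is the causal one.
Pooled: Variant X 25.8% vs Variant N 40.0%; Variant N is higher overall.

pooled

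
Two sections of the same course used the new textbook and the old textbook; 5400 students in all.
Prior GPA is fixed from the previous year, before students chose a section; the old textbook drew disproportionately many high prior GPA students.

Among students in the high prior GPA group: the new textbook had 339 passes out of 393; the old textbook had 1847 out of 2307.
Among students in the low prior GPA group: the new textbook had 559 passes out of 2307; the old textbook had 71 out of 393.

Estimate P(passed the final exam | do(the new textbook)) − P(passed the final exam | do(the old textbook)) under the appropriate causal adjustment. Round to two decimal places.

Within every prior GPA band level the new textbook has the higher rate, yet pooled the old textbook does — Simpson's reversal.
The imbalance in prior GPA band arose from how students were allocated, not from anything the teaching method did; and prior GPA band independently affects the outcome. The pooled gap is confounded — condition on prior GPA band.
Adjusting over the population distribution of prior GPA band: 0.500·(0.863−0.801) + 0.500·(0.242−0.181) = +0.062.

+0.06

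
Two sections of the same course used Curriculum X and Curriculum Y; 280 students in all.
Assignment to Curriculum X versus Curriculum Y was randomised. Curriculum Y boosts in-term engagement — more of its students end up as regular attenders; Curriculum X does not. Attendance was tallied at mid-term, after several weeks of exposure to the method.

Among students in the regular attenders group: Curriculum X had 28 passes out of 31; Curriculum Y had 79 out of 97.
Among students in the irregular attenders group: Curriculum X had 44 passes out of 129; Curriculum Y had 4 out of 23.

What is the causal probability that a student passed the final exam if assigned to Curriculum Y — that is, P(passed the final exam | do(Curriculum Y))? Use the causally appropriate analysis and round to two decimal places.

Mid-term attendance lies on the pathway teaching method → mid-term attendance → outcome, so adjusting for it blocks the indirect effect. For the total causal effect of teaching method, use the unadjusted pooled rates.
So P(outcome | do(Curriculum Y)) is just the pooled rate for Curriculum Y: 83/120 = 0.692.

0.69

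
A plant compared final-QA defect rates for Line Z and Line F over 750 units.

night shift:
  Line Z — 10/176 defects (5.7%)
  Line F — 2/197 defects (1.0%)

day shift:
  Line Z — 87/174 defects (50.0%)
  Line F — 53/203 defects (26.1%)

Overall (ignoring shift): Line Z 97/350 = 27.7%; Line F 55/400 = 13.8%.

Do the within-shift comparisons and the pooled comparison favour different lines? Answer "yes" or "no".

no

Within each shift level (night shift 5.7% vs 1.0%; day shift 50.0% vs 26.1%), Line F has the lower rate every time. Pooled: 27.7% vs 13.8% — Line F has the lower rate overall. They agree.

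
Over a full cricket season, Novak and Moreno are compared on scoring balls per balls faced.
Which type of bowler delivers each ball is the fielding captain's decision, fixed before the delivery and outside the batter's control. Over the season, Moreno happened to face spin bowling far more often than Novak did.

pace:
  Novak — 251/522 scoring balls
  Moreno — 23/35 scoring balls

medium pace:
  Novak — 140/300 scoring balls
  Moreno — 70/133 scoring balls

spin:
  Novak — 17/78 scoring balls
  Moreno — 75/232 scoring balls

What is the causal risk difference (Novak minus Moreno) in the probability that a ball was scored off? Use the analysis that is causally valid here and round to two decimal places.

Moreno is higher inside every bowling type stratum but Novak is higher in aggregate. Whether to stratify depends on how bowling type relates to the player.
Here bowling type is a common cause — it drives both which player a case falls under and the outcome. The crude comparison mixes populations; the stratum-specific rates are the causally relevant ones.
Adjusting over the population distribution of bowling type: 0.428·(0.481−0.657) + 0.333·(0.467−0.526) + 0.238·(0.218−0.323) = -0.121.

-0.12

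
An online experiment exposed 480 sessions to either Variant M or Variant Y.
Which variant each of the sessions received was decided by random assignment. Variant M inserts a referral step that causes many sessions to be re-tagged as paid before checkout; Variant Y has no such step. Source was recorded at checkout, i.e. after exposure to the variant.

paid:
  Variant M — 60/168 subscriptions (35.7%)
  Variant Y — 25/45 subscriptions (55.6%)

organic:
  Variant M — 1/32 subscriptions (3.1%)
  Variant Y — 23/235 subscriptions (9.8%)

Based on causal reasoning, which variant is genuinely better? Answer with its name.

Traffic source lies on the pathway variant → traffic source → outcome, so adjusting for it blocks the indirect effect. For the total causal effect of variant, use the unadjusted pooled rates.
Pooled: Variant M 30.5% vs Variant Y 17.1%; Variant M is higher overall.

Variant M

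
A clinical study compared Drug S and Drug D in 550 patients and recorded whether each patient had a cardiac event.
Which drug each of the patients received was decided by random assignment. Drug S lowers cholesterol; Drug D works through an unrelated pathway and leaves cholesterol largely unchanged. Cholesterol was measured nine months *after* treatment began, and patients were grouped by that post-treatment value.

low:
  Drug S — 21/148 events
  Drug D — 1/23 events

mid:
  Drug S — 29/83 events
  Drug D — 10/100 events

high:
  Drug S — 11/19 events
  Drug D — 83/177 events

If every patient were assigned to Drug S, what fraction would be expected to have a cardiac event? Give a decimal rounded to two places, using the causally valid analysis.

0.24

The cholesterol-specific comparison favours Drug D throughout, but the pooled figures favour Drug S. The question is whether to condition on cholesterol.
Cholesterol is downstream of the drug. One should not condition on a consequence of treatment, so the overall rates are the right comparison.
So P(outcome | do(Drug S)) is just the pooled rate for Drug S: 61/250 = 0.244.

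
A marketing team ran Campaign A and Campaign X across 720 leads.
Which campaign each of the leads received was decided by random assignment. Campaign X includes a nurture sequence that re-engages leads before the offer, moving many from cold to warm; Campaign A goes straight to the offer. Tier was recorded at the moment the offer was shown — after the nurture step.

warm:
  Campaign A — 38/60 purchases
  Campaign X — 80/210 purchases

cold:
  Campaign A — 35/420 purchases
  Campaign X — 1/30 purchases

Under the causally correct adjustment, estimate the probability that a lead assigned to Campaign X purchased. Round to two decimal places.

The engagement tier-specific comparison favours Campaign A throughout, but the pooled figures favour Campaign X. The question is whether to condition on engagement tier.
Engagement tier is downstream of the campaign. One should not condition on a consequence of treatment, so the overall rates are the right comparison.
So P(outcome | do(Campaign X)) is just the pooled rate for Campaign X: 81/240 = 0.338.

0.34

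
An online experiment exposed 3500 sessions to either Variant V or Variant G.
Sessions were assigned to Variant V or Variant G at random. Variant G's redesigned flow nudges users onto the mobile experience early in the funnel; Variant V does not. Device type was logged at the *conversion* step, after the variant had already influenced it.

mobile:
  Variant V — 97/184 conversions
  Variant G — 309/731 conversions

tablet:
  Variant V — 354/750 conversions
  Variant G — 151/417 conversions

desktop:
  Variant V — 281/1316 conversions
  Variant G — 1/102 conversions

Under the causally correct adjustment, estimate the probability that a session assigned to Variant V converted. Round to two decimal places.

0.33

Device type is downstream of the variant. One should not condition on a consequence of treatment, so the overall rates are the right comparison.
So P(outcome | do(Variant V)) is just the pooled rate for Variant V: 732/2250 = 0.325.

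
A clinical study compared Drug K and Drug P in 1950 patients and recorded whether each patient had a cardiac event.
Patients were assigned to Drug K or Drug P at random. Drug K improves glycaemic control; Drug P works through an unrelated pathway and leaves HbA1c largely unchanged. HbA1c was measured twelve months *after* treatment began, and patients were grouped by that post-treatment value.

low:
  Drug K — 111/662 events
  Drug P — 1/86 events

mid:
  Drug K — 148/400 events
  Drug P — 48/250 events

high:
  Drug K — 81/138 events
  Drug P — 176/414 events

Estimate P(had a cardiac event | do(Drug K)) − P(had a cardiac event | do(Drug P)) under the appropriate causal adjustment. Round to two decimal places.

-0.02

HbA1c is recorded after the drug and is itself shifted by it — it sits on the causal path from drug to outcome. Conditioning on a mediator would strip out part of the effect we want; the pooled comparison gives the total causal effect.
The causal difference is the pooled difference: 0.283 − 0.300 = -0.017.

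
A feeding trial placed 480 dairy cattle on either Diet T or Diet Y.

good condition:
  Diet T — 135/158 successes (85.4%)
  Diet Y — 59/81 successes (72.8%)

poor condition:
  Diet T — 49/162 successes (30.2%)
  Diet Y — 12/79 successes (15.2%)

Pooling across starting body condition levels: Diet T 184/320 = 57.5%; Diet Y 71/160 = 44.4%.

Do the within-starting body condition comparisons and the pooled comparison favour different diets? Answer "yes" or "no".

no

Within each starting body condition level (good condition 85.4% vs 72.8%; poor condition 30.2% vs 15.2%), Diet T has the higher rate every time. Pooled: 57.5% vs 44.4% — Diet T has the higher rate overall. They agree.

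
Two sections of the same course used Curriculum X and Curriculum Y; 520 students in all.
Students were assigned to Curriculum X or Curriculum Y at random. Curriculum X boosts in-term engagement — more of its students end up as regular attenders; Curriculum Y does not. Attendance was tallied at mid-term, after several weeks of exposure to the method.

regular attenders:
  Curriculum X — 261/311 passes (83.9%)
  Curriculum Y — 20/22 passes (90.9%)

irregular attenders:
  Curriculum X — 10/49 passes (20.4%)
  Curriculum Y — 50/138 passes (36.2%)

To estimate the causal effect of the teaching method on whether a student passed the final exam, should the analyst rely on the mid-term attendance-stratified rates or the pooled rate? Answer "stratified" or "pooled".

pooled

Stratifying would compare teaching methods among students the teaching methods themselves sorted into mid-term attendance groups — a form of selection on an intermediate. The unconditioned pooled rates give the total causal effect.
Pooled: Curriculum X 75.3% vs Curriculum Y 43.8%; Curriculum X is higher overall.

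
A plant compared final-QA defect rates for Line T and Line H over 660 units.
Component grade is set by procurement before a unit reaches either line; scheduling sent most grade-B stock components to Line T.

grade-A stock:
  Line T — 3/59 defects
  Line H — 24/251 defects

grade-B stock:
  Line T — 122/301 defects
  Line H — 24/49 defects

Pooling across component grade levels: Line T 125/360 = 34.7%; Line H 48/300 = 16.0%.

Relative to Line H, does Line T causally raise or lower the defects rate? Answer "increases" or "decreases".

The component grade-specific comparison favours Line T throughout, but the pooled figures favour Line H. The question is whether to condition on component grade.
Here component grade is a common cause — it drives both which line a case falls under and the outcome. The crude comparison mixes populations; the stratum-specific rates are the causally relevant ones.
Within each level — grade-A stock: 5.1% vs 9.6%; grade-B stock: 40.5% vs 49.0% — Line T is lower every time.

decreases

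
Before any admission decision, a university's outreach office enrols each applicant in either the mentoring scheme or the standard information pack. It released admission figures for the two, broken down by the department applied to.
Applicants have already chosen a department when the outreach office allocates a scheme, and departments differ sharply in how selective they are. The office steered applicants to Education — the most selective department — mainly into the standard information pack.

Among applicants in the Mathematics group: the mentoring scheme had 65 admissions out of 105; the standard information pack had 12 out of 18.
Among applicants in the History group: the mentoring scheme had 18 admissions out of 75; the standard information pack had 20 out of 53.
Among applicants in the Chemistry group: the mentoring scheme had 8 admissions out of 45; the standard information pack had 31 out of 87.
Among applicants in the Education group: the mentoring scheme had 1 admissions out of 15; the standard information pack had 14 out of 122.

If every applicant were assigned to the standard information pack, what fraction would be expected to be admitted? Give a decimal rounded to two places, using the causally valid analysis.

The imbalance in department arose from how applicants were allocated, not from anything the outreach scheme did; and department independently affects the outcome. The pooled gap is confounded — condition on department.
Standardising the standard information pack to the population department mix: 0.237·12/18 + 0.246·20/53 + 0.254·31/87 + 0.263·14/122 = 0.371.

0.37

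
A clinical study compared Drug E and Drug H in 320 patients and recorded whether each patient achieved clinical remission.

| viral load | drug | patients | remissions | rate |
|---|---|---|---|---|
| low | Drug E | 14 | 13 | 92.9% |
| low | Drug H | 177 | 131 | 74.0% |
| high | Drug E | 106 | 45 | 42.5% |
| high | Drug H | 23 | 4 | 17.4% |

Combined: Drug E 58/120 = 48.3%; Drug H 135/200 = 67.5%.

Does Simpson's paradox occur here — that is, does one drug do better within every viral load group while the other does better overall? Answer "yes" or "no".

Within each viral load level (low 92.9% vs 74.0%; high 42.5% vs 17.4%), Drug E has the higher rate every time. Pooled: 48.3% vs 67.5% — Drug H has the higher rate overall. The two comparisons disagree.

yes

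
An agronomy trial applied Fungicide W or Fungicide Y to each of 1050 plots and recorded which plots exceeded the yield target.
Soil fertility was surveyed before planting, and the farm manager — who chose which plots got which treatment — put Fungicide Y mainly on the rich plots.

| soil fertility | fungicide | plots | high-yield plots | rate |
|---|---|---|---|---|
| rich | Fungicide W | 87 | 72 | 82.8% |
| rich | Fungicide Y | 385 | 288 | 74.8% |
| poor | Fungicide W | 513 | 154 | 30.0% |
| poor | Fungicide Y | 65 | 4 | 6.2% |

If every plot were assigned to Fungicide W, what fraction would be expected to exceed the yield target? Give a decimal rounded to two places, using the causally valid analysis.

0.54

The imbalance in soil fertility arose from how plots were allocated, not from anything the fungicide did; and soil fertility independently affects the outcome. The pooled gap is confounded — condition on soil fertility.
Standardising Fungicide W to the population soil fertility mix: 0.450·72/87 + 0.550·154/513 = 0.537.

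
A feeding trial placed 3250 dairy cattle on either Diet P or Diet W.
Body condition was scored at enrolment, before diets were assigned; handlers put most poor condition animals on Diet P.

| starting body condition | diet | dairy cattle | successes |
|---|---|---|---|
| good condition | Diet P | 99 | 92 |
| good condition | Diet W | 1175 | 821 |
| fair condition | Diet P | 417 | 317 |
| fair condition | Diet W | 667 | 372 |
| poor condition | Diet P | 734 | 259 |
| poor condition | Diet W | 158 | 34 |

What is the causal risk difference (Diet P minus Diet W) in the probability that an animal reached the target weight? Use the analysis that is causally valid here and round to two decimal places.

+0.20

Here starting body condition is a common cause — it drives both which diet a case falls under and the outcome. The crude comparison mixes populations; the stratum-specific rates are the causally relevant ones.
Adjusting over the population distribution of starting body condition: 0.392·(0.929−0.699) + 0.334·(0.760−0.558) + 0.274·(0.353−0.215) = +0.196.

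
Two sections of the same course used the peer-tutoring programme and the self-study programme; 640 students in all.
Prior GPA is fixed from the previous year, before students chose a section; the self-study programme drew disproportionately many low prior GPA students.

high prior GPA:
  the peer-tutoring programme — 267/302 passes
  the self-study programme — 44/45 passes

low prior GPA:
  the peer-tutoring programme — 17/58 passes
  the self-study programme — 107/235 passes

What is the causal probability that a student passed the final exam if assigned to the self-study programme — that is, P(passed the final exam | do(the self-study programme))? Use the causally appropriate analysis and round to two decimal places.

Since prior GPA band is a pre-existing factor (not a product of the teaching method) and it affects the outcome on its own, it is a confounder. The stratified rates, not the pooled rate, identify the causal effect.
Standardising the self-study programme to the population prior GPA band mix: 0.542·44/45 + 0.458·107/235 = 0.739.

0.74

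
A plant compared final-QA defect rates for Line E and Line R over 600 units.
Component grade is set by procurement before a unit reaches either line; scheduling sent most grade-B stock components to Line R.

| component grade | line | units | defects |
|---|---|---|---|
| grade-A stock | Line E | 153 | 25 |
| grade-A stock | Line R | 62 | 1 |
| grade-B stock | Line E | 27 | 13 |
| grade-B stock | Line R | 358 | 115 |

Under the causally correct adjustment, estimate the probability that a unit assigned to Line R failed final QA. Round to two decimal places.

Line R is lower inside every component grade stratum but Line E is lower in aggregate. Whether to stratify depends on how component grade relates to the line.
Component grade satisfies the back-door criterion: it is not a descendant of the line, and it blocks the spurious path from line to outcome. Adjusting for it (i.e., using the within-component grade rates) gives the causal effect.
Standardising Line R to the population component grade mix: 0.358·1/62 + 0.642·115/358 = 0.212.

0.21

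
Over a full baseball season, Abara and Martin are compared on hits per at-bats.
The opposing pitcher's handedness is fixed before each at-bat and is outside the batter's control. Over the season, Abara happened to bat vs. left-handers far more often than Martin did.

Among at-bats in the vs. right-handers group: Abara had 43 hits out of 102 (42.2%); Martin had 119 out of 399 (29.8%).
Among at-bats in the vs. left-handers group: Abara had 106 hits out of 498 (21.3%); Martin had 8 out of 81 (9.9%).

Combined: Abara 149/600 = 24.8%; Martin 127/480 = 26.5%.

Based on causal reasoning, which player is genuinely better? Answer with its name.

Abara

The pitcher handedness-specific comparison favours Abara throughout, but the pooled figures favour Martin. The question is whether to condition on pitcher handedness.
Since pitcher handedness is a pre-existing factor (not a product of the player) and it affects the outcome on its own, it is a confounder. The stratified rates, not the pooled rate, identify the causal effect.
Within each level — vs. right-handers: 42.2% vs 29.8%; vs. left-handers: 21.3% vs 9.9% — Abara is higher every time.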